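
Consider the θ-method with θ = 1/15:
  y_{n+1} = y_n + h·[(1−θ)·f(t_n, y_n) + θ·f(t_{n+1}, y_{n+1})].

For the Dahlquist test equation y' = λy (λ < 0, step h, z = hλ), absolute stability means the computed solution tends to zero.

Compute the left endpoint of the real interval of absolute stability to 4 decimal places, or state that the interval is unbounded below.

z* = -2.3077.

Test eqn y'=λy, z=hλ:
  y_{n+1} = y_n + z·[14/15·y_n + 1/15·y_{n+1}] ⇒ (1 − 1/15z)y_{n+1} = (1 + 14/15z)y_n
  ⇒ R(z) = (1 + 14/15z)/(1 − 1/15z).

Find x<0 with |R(x)|<1.
x=-1.66: |R|=0.4946
R=−1: 1+14/15x = −1+1/15x ⇒ -13/15x=2 ⇒ x=2/(-13/15)=-2.3077
Confirm numerically:
  x=-2.123: |R|=0.85978 <1
  x=-2.109: |R|=0.84903 <1
  x=-1.780: |R|=0.59118 <1
  x=-1.399: |R|=0.27965 <1
  x=-2.680: |R|=1.27376 >1
  x=-2.659: |R|=1.25862 >1
So |R|<1 on (-2.3077, 0).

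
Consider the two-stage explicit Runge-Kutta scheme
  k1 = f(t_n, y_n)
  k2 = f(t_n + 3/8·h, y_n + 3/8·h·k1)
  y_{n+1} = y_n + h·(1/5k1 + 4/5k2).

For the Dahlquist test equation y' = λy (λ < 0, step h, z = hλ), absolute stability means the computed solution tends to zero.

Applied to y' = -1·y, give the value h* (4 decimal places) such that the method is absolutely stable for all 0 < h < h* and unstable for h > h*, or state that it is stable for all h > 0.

With y'=λy (z=hλ):
  k1=λy_n ⇒ h·k1=z·y_n;  k2=λ(1+3/8z)y_n ⇒ h·k2=z(1+3/8z)y_n
  y_{n+1}/y_n = 1 + 1/5z + 4/5z(1+3/8z) = 1 + z + 3/10z²
  ⇒ R(z) = 1 + z + 3/10z².

Need |R(x)|<1, x<0.
x=-0.92: |R|=0.3339
R=1: x+3/10x²=0 ⇒ x=−10/3=-3.3333; min R=1−1/(4·3/10)=0.1667>−1
Confirm numerically:
  x=-3.102: |R|=0.78472 <1
  x=-2.830: |R|=0.57267 <1
  x=-2.469: |R|=0.35979 <1
  x=-1.662: |R|=0.16667 <1
  x=-3.546: |R|=1.22623 >1
  x=-3.539: |R|=1.21836 >1
  x=-3.528: |R|=1.20604 >1
Stable set (-3.3333, 0).

(-3.3333,0); λ=-1 ⇒ h* = (10/3)/1 = 3.3333.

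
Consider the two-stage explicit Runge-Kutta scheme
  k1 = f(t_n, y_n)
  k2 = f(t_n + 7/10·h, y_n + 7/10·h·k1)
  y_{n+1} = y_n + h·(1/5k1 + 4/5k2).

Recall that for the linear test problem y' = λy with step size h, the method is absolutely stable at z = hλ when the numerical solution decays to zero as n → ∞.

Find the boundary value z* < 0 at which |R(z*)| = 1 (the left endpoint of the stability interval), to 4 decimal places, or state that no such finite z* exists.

Test eqn y'=λy, z=hλ:
  k1=λy_n ⇒ h·k1=z·y_n;  k2=λ(1+7/10z)y_n ⇒ h·k2=z(1+7/10z)y_n
  y_{n+1}/y_n = 1 + 1/5z + 4/5z(1+7/10z) = 1 + z + 14/25z²
  R(z) = 1 + z + 14/25z².

Need |R(x)|<1, x<0.
x=-1.09: |R|=0.5753
R=1: x+14/25x²=0 ⇒ x=−25/14=-1.7857; min R=1−1/(4·14/25)=0.5536>−1
Confirm numerically:
  x=-1.569: |R|=0.80959 <1
  x=-1.229: |R|=0.61685 <1
  x=-0.952: |R|=0.55553 <1
  x=-2.197: |R|=1.50601 >1
  x=-1.914: |R|=1.13750 >1
  x=-1.898: |R|=1.11935 >1
Interval (-1.7857, 0).

z* = -1.7857.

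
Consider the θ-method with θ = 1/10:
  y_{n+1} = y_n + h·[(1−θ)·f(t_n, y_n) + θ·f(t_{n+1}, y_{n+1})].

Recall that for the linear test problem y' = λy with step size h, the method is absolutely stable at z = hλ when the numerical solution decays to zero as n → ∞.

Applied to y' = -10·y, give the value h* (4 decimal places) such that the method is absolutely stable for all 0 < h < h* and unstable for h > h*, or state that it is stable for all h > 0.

(-2.5000,0); λ=-10 ⇒ h* = (5/2)/10 = 0.2500.

With y'=λy (z=hλ):
  y_{n+1} = y_n + z·[9/10·y_n + 1/10·y_{n+1}] ⇒ (1 − 1/10z)y_{n+1} = (1 + 9/10z)y_n
  R(z) = (1 + 9/10z)/(1 − 1/10z).

Solve |R(x)|<1 on ℝ⁻.
x=-0.85: |R|=0.2166
R=−1: 1+9/10x = −1+1/10x ⇒ -4/5x=2 ⇒ x=2/(-4/5)=-2.5000
Confirm numerically:
  x=-2.426: |R|=0.95236 <1
  x=-2.302: |R|=0.87124 <1
  x=-1.932: |R|=0.61918 <1
  x=-1.597: |R|=0.37708 <1
  x=-2.946: |R|=1.27561 >1
  x=-2.923: |R|=1.26186 >1
  x=-2.527: |R|=1.01724 >1
So |R|<1 on (-2.5000, 0).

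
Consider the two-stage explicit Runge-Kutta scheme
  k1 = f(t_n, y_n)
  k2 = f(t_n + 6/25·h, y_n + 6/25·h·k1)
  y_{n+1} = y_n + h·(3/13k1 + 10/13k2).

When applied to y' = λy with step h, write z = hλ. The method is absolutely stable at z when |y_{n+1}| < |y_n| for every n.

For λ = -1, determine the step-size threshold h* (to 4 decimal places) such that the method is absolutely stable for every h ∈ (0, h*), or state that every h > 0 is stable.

With y'=λy (z=hλ):
  k1=λy_n ⇒ h·k1=z·y_n;  k2=λ(1+6/25z)y_n ⇒ h·k2=z(1+6/25z)y_n
  y_{n+1}/y_n = 1 + 3/13z + 10/13z(1+6/25z) = 1 + z + 12/65z²
  ⇒ R(z) = 1 + z + 12/65z².

Boundary: |R(x)|=1, x<0.
x=-1.01: |R|=0.1783
R=1: x+12/65x²=0 ⇒ x=−65/12=-5.4167; min R=1−1/(4·12/65)=-0.3542>−1
Confirm numerically:
  x=-4.181: |R|=0.04622 <1
  x=-4.017: |R|=0.03799 <1
  x=-3.665: |R|=0.18520 <1
  x=-2.442: |R|=0.34107 <1
  x=-5.739: |R|=1.34151 >1
  x=-5.565: |R|=1.15240 >1
Stable set (-5.4167, 0).

(-5.4167,0); λ=-1 ⇒ h* = (65/12)/1 = 5.4167.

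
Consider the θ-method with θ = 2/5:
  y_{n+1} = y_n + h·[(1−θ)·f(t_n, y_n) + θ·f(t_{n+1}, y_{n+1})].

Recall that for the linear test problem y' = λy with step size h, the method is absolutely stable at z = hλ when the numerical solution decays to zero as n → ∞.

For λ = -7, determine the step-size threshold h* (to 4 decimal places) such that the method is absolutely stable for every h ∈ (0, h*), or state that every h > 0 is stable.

(-10.0000,0); λ=-7 ⇒ h* = (10)/7 = 1.4286.

Set f=λy, z=hλ:
  y_{n+1} = y_n + z·[3/5·y_n + 2/5·y_{n+1}] ⇒ (1 − 2/5z)y_{n+1} = (1 + 3/5z)y_n
  Hence R(z) = (1 + 3/5z)/(1 − 2/5z).

Boundary: |R(x)|=1, x<0.
x=-1.76: |R|=0.0329
R=−1: 1+3/5x = −1+2/5x ⇒ -1/5x=2 ⇒ x=2/(-1/5)=-10.0000
Confirm numerically:
  x=-7.457: |R|=0.87230 <1
  x=-5.725: |R|=0.74012 <1
  x=-4.531: |R|=0.61108 <1
  x=-10.530: |R|=1.02034 >1
  x=-10.321: |R|=1.01252 >1
  x=-10.130: |R|=1.00515 >1
Stable set (-10.0000, 0).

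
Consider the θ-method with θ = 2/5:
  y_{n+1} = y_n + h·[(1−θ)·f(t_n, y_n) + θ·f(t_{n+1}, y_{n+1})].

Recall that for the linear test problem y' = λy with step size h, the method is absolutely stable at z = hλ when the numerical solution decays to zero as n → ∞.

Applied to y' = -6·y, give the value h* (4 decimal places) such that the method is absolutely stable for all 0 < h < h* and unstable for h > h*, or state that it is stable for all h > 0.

With y'=λy (z=hλ):
  y_{n+1} = y_n + z·[3/5·y_n + 2/5·y_{n+1}] ⇒ (1 − 2/5z)y_{n+1} = (1 + 3/5z)y_n
  Hence R(z) = (1 + 3/5z)/(1 − 2/5z).

Boundary: |R(x)|=1, x<0.
x=-0.76: |R|=0.4172
R=−1: 1+3/5x = −1+2/5x ⇒ -1/5x=2 ⇒ x=2/(-1/5)=-10.0000
Confirm numerically:
  x=-7.711: |R|=0.88791 <1
  x=-6.619: |R|=0.81462 <1
  x=-5.932: |R|=0.75878 <1
  x=-5.832: |R|=0.74988 <1
  x=-10.148: |R|=1.00585 >1
  x=-10.139: |R|=1.00550 >1
Stable set (-10.0000, 0).

(-10.0000,0); λ=-6 ⇒ h* = (10)/6 = 1.6667.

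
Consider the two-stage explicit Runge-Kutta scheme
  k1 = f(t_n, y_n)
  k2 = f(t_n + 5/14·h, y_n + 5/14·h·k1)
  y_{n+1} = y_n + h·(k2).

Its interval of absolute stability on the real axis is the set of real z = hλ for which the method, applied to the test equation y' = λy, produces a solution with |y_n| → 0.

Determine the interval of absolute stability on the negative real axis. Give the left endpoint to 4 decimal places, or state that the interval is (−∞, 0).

z∈(-2.8000,0).

With y'=λy (z=hλ):
  k1=λy_n ⇒ h·k1=z·y_n;  k2=λ(1+5/14z)y_n ⇒ h·k2=z(1+5/14z)y_n
  y_{n+1}/y_n = 1 + z(1+5/14z) = 1 + z + 5/14z²
  so R(z) = 1 + z + 5/14z².

Need |R(x)|<1, x<0.
x=-1.28: |R|=0.3051
R=1: x+5/14x²=0 ⇒ x=−14/5=-2.8000; min R=1−1/(4·5/14)=0.3000>−1
Confirm numerically:
  x=-2.043: |R|=0.44766 <1
  x=-1.631: |R|=0.31906 <1
  x=-1.355: |R|=0.30072 <1
  x=-3.160: |R|=1.40629 >1
  x=-3.047: |R|=1.26879 >1
  x=-2.905: |R|=1.10894 >1
So |R|<1 on (-2.8000, 0).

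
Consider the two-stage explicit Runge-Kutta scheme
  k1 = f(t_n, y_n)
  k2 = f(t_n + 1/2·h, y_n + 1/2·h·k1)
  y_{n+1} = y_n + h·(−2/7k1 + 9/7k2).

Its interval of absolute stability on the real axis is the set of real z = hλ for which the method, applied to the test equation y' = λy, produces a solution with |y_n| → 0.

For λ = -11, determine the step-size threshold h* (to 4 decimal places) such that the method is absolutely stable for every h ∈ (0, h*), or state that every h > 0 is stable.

(-1.5556,0); λ=-11 ⇒ h* = (14/9)/11 = 0.1414.

On y'=λy, z=hλ:
  k1=λy_n ⇒ h·k1=z·y_n;  k2=λ(1+1/2z)y_n ⇒ h·k2=z(1+1/2z)y_n
  y_{n+1}/y_n = 1 − 2/7z + 9/7z(1+1/2z) = 1 + z + 9/14z²
  R(z) = 1 + z + 9/14z².

Find x<0 with |R(x)|<1.
x=-1.26: |R|=0.7606
R=1: x+9/14x²=0 ⇒ x=−14/9=-1.5556; min R=1−1/(4·9/14)=0.6111>−1
Confirm numerically:
  x=-1.505: |R|=0.95109 <1
  x=-1.439: |R|=0.89218 <1
  x=-0.803: |R|=0.61152 <1
  x=-2.047: |R|=1.64671 >1
  x=-1.628: |R|=1.07582 >1
Stable set (-1.5556, 0).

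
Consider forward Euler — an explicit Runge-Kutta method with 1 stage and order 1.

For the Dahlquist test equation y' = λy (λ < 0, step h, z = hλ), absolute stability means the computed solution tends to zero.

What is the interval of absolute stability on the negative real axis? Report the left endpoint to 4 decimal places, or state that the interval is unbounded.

z∈(-2.0000,0).

Set f=λy, z=hλ:
  order 1, 1-stage ⇒ R(z)=1+z
  (e.g. R(-0.53)=0.47000, |R|=0.47000)

Boundary: |R(x)|=1, x<0.
x=-0.53: |R|=0.4700
|R(-1.95)|=0.9500 |R(-0.71)|=0.2900 |R(-0.61)|=0.3900
Bisect:
  x_lo=-2.4806 |R|=1.4806  x_hi=-0.2396 |R|=0.7604
  mid=-1.36008 |R|=0.36008 →hi
  mid=-1.92032 |R|=0.92032 →hi
  mid=-2.20044 |R|=1.20044 →lo
  mid=-2.06038 |R|=1.06038 →lo
  mid=-1.99035 |R|=0.99035 →hi
  mid=-2.02536 |R|=1.02536 →lo
  mid=-2.00786 |R|=1.00786 →lo
  ...
  [-2.00006,-1.99992] ⇒ x*=-2.0000
Stable set (-2.0000, 0).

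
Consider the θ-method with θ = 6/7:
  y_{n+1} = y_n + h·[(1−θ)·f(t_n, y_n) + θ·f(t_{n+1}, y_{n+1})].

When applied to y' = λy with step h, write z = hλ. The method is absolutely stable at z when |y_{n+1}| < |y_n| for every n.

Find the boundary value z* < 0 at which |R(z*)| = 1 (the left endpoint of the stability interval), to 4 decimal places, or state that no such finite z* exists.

(−∞, 0) — no finite endpoint.

With y'=λy (z=hλ):
  y_{n+1} = y_n + z·[1/7·y_n + 6/7·y_{n+1}] ⇒ (1 − 6/7z)y_{n+1} = (1 + 1/7z)y_n
  ⇒ R(z) = (1 + 1/7z)/(1 − 6/7z).

Need |R(x)|<1, x<0.
x=-0.63: |R|=0.5909
x=-2: |R|=0.2632
x=-10: |R|=0.0448
x=-100: |R|=0.1532
θ=6/7≥1/2 ⇒ |1+1/7x|<|1−6/7x| ∀x<0 ⇒ unbounded interval.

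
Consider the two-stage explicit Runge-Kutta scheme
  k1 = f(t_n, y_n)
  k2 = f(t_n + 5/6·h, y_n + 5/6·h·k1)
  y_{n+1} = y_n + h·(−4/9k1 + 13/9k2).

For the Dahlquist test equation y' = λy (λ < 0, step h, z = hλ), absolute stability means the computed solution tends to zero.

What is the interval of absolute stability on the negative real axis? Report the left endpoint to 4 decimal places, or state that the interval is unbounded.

On y'=λy, z=hλ:
  k1=λy_n ⇒ h·k1=z·y_n;  k2=λ(1+5/6z)y_n ⇒ h·k2=z(1+5/6z)y_n
  y_{n+1}/y_n = 1 − 4/9z + 13/9z(1+5/6z) = 1 + z + 65/54z²
  R(z) = 1 + z + 65/54z².

Need |R(x)|<1, x<0.
x=-0.53: |R|=0.8081
R=1: x+65/54x²=0 ⇒ x=−54/65=-0.8308; min R=1−1/(4·65/54)=0.7923>−1
Confirm numerically:
  x=-0.716: |R|=0.90109 <1
  x=-0.617: |R|=0.84124 <1
  x=-0.588: |R|=0.82817 <1
  x=-1.277: |R|=1.68591 >1
  x=-1.007: |R|=1.21361 >1
So |R|<1 on (-0.8308, 0).

(-0.8308, 0).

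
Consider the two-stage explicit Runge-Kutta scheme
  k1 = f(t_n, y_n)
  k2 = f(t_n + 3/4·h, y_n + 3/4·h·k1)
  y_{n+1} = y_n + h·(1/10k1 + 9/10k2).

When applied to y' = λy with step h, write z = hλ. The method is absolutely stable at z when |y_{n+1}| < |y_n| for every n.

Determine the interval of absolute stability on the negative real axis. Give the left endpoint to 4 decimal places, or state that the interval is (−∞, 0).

(-1.4815, 0).

Set f=λy, z=hλ:
  k1=λy_n ⇒ h·k1=z·y_n;  k2=λ(1+3/4z)y_n ⇒ h·k2=z(1+3/4z)y_n
  y_{n+1}/y_n = 1 + 1/10z + 9/10z(1+3/4z) = 1 + z + 27/40z²
  ⇒ R(z) = 1 + z + 27/40z².

Need |R(x)|<1, x<0.
x=-0.64: |R|=0.6365
R=1: x+27/40x²=0 ⇒ x=−40/27=-1.4815; min R=1−1/(4·27/40)=0.6296>−1
Confirm numerically:
  x=-0.665: |R|=0.63350 <1
  x=-0.653: |R|=0.63483 <1
  x=-0.608: |R|=0.64152 <1
  x=-1.649: |R|=1.18646 >1
  x=-1.557: |R|=1.07937 >1
Stable set (-1.4815, 0).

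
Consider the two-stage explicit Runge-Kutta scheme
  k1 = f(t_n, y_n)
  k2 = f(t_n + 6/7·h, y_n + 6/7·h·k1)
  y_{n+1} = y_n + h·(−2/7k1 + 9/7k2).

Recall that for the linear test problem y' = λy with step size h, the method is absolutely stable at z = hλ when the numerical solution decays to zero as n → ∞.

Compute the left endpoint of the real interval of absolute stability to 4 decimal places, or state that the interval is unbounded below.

left endpoint -0.9074.

Set f=λy, z=hλ:
  k1=λy_n ⇒ h·k1=z·y_n;  k2=λ(1+6/7z)y_n ⇒ h·k2=z(1+6/7z)y_n
  y_{n+1}/y_n = 1 − 2/7z + 9/7z(1+6/7z) = 1 + z + 54/49z²
  so R(z) = 1 + z + 54/49z².

Boundary: |R(x)|=1, x<0.
x=-1.75: |R|=2.6250
R=1: x+54/49x²=0 ⇒ x=−49/54=-0.9074; min R=1−1/(4·54/49)=0.7731>−1
Confirm numerically:
  x=-0.538: |R|=0.78098 <1
  x=-0.531: |R|=0.77973 <1
  x=-0.383: |R|=0.77866 <1
  x=-1.407: |R|=1.77465 >1
  x=-1.167: |R|=1.33386 >1
  x=-1.014: |R|=1.11911 >1
Interval (-0.9074, 0).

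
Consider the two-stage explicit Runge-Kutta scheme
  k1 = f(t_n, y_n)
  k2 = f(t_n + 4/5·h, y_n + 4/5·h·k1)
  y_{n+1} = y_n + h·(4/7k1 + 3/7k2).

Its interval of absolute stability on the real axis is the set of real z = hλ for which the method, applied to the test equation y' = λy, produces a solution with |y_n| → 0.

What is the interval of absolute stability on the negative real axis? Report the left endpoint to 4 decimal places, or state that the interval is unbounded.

Test eqn y'=λy, z=hλ:
  k1=λy_n ⇒ h·k1=z·y_n;  k2=λ(1+4/5z)y_n ⇒ h·k2=z(1+4/5z)y_n
  y_{n+1}/y_n = 1 + 4/7z + 3/7z(1+4/5z) = 1 + z + 12/35z²
  ⇒ R(z) = 1 + z + 12/35z².

Solve |R(x)|<1 on ℝ⁻.
x=-0.42: |R|=0.6405
R=1: x+12/35x²=0 ⇒ x=−35/12=-2.9167; min R=1−1/(4·12/35)=0.2708>−1
Confirm numerically:
  x=-2.305: |R|=0.51661 <1
  x=-1.926: |R|=0.34582 <1
  x=-1.200: |R|=0.29371 <1
  x=-3.319: |R|=1.45783 >1
  x=-3.231: |R|=1.34821 >1
  x=-3.195: |R|=1.30489 >1
Stable set (-2.9167, 0).

z∈(-2.9167,0).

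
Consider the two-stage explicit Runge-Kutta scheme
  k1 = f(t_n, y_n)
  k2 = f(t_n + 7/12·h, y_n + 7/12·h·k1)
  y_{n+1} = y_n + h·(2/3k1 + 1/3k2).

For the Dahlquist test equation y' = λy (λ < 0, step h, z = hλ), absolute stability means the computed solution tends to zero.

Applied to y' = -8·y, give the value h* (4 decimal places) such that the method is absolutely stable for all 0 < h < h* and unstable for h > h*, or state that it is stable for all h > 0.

(-5.1429,0); λ=-8 ⇒ h* = (36/7)/8 = 0.6429.

Test eqn y'=λy, z=hλ:
  k1=λy_n ⇒ h·k1=z·y_n;  k2=λ(1+7/12z)y_n ⇒ h·k2=z(1+7/12z)y_n
  y_{n+1}/y_n = 1 + 2/3z + 1/3z(1+7/12z) = 1 + z + 7/36z²
  so R(z) = 1 + z + 7/36z².

Boundary: |R(x)|=1, x<0.
x=-0.67: |R|=0.4173
R=1: x+7/36x²=0 ⇒ x=−36/7=-5.1429; min R=1−1/(4·7/36)=-0.2857>−1
Confirm numerically:
  x=-3.816: |R|=0.01547 <1
  x=-3.393: |R|=0.15447 <1
  x=-2.903: |R|=0.26434 <1
  x=-5.543: |R|=1.43128 >1
  x=-5.260: |R|=1.11981 >1
Stable set (-5.1429, 0).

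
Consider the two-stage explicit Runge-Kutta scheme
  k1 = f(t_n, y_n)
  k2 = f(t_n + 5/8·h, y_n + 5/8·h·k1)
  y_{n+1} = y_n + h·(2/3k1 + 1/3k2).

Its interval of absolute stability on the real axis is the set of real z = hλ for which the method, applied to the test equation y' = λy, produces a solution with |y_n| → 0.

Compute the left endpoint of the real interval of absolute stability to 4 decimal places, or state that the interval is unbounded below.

With y'=λy (z=hλ):
  k1=λy_n ⇒ h·k1=z·y_n;  k2=λ(1+5/8z)y_n ⇒ h·k2=z(1+5/8z)y_n
  y_{n+1}/y_n = 1 + 2/3z + 1/3z(1+5/8z) = 1 + z + 5/24z²
  Hence R(z) = 1 + z + 5/24z².

Solve |R(x)|<1 on ℝ⁻.
x=-1.28: |R|=0.0613
R=1: x+5/24x²=0 ⇒ x=−24/5=-4.8000; min R=1−1/(4·5/24)=-0.2000>−1
Confirm numerically:
  x=-4.072: |R|=0.38241 <1
  x=-3.778: |R|=0.19560 <1
  x=-3.112: |R|=0.09439 <1
  x=-2.676: |R|=0.18413 <1
  x=-5.390: |R|=1.66252 >1
  x=-5.249: |R|=1.49100 >1
  x=-5.145: |R|=1.36980 >1
Stable set (-4.8000, 0).

z* = -4.8000.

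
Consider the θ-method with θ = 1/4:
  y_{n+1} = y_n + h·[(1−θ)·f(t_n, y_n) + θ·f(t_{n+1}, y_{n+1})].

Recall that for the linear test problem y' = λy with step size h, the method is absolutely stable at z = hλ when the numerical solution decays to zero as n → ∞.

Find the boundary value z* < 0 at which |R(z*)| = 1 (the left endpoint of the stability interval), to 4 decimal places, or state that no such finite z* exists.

left endpoint -4.0000.

With y'=λy (z=hλ):
  y_{n+1} = y_n + z·[3/4·y_n + 1/4·y_{n+1}] ⇒ (1 − 1/4z)y_{n+1} = (1 + 3/4z)y_n
  R(z) = (1 + 3/4z)/(1 − 1/4z).

Solve |R(x)|<1 on ℝ⁻.
x=-0.7: |R|=0.4043
R=−1: 1+3/4x = −1+1/4x ⇒ -1/2x=2 ⇒ x=2/(-1/2)=-4.0000
Confirm numerically:
  x=-3.675: |R|=0.91531 <1
  x=-3.496: |R|=0.86553 <1
  x=-1.881: |R|=0.27937 <1
  x=-1.822: |R|=0.25180 <1
  x=-4.432: |R|=1.10247 >1
  x=-4.115: |R|=1.02834 >1
Stable set (-4.0000, 0).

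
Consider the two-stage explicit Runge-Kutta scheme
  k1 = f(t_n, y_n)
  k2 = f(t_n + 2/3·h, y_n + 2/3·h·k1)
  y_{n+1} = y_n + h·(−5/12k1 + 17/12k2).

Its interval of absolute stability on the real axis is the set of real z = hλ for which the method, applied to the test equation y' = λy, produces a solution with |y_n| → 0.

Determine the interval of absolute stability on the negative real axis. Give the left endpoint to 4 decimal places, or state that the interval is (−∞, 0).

Set f=λy, z=hλ:
  k1=λy_n ⇒ h·k1=z·y_n;  k2=λ(1+2/3z)y_n ⇒ h·k2=z(1+2/3z)y_n
  y_{n+1}/y_n = 1 − 5/12z + 17/12z(1+2/3z) = 1 + z + 17/18z²
  so R(z) = 1 + z + 17/18z².

Find x<0 with |R(x)|<1.
x=-1.52: |R|=1.6620
R=1: x+17/18x²=0 ⇒ x=−18/17=-1.0588; min R=1−1/(4·17/18)=0.7353>−1
Confirm numerically:
  x=-0.992: |R|=0.93739 <1
  x=-0.825: |R|=0.81781 <1
  x=-0.560: |R|=0.73618 <1
  x=-0.549: |R|=0.73566 <1
  x=-1.657: |R|=1.93611 >1
  x=-1.507: |R|=1.63788 >1
Stable set (-1.0588, 0).

z∈(-1.0588,0).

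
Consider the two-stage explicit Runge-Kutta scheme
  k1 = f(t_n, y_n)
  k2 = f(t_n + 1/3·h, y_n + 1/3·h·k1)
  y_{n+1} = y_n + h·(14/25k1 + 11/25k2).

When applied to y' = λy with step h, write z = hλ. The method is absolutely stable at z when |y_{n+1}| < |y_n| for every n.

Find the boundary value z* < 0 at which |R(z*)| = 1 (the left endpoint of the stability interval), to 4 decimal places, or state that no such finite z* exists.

On y'=λy, z=hλ:
  k1=λy_n ⇒ h·k1=z·y_n;  k2=λ(1+1/3z)y_n ⇒ h·k2=z(1+1/3z)y_n
  y_{n+1}/y_n = 1 + 14/25z + 11/25z(1+1/3z) = 1 + z + 11/75z²
  Hence R(z) = 1 + z + 11/75z².

Solve |R(x)|<1 on ℝ⁻.
x=-0.89: |R|=0.2262
R=1: x+11/75x²=0 ⇒ x=−75/11=-6.8182; min R=1−1/(4·11/75)=-0.7045>−1
Confirm numerically:
  x=-5.464: |R|=0.08522 <1
  x=-3.803: |R|=0.68179 <1
  x=-2.971: |R|=0.67640 <1
  x=-7.407: |R|=1.63967 >1
  x=-7.090: |R|=1.28265 >1
  x=-7.027: |R|=1.21521 >1
Interval (-6.8182, 0).

left endpoint -6.8182.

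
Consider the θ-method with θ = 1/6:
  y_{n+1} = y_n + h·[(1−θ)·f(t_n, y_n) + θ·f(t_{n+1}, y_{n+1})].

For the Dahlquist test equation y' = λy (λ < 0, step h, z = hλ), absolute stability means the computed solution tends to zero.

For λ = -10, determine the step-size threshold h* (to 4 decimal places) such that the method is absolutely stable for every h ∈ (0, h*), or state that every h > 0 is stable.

On y'=λy, z=hλ:
  y_{n+1} = y_n + z·[5/6·y_n + 1/6·y_{n+1}] ⇒ (1 − 1/6z)y_{n+1} = (1 + 5/6z)y_n
  ⇒ R(z) = (1 + 5/6z)/(1 − 1/6z).

Solve |R(x)|<1 on ℝ⁻.
x=-1.48: |R|=0.1872
R=−1: 1+5/6x = −1+1/6x ⇒ -2/3x=2 ⇒ x=2/(-2/3)=-3.0000
Confirm numerically:
  x=-2.525: |R|=0.77713 <1
  x=-2.093: |R|=0.55171 <1
  x=-1.887: |R|=0.43553 <1
  x=-3.594: |R|=1.24765 >1
  x=-3.350: |R|=1.14973 >1
  x=-3.065: |R|=1.02868 >1
Interval (-3.0000, 0).

(-3.0000,0); λ=-10 ⇒ h* = (3)/10 = 0.3000.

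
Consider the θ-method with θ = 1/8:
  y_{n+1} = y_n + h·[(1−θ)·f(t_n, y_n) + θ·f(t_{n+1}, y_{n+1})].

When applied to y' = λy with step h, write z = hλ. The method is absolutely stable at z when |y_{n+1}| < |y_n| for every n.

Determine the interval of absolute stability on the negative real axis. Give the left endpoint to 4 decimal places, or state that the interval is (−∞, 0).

Test eqn y'=λy, z=hλ:
  y_{n+1} = y_n + z·[7/8·y_n + 1/8·y_{n+1}] ⇒ (1 − 1/8z)y_{n+1} = (1 + 7/8z)y_n
  ⇒ R(z) = (1 + 7/8z)/(1 − 1/8z).

Find x<0 with |R(x)|<1.
x=-0.36: |R|=0.6555
R=−1: 1+7/8x = −1+1/8x ⇒ -3/4x=2 ⇒ x=2/(-3/4)=-2.6667
Confirm numerically:
  x=-2.507: |R|=0.90882 <1
  x=-2.182: |R|=0.71440 <1
  x=-2.107: |R|=0.66776 <1
  x=-3.094: |R|=1.23112 >1
  x=-2.944: |R|=1.15205 >1
Stable set (-2.6667, 0).

(-2.6667, 0).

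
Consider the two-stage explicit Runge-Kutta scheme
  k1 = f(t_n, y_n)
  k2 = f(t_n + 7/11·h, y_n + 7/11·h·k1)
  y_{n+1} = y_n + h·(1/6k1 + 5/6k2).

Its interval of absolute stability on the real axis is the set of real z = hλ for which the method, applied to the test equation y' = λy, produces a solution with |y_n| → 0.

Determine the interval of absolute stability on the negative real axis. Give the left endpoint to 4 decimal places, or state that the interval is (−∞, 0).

z∈(-1.8857,0).

Test eqn y'=λy, z=hλ:
  k1=λy_n ⇒ h·k1=z·y_n;  k2=λ(1+7/11z)y_n ⇒ h·k2=z(1+7/11z)y_n
  y_{n+1}/y_n = 1 + 1/6z + 5/6z(1+7/11z) = 1 + z + 35/66z²
  so R(z) = 1 + z + 35/66z².

Solve |R(x)|<1 on ℝ⁻.
x=-0.59: |R|=0.5946
R=1: x+35/66x²=0 ⇒ x=−66/35=-1.8857; min R=1−1/(4·35/66)=0.5286>−1
Confirm numerically:
  x=-1.655: |R|=0.79751 <1
  x=-1.593: |R|=0.75272 <1
  x=-0.867: |R|=0.53162 <1
  x=-1.984: |R|=1.10341 >1
  x=-1.967: |R|=1.08479 >1
So |R|<1 on (-1.8857, 0).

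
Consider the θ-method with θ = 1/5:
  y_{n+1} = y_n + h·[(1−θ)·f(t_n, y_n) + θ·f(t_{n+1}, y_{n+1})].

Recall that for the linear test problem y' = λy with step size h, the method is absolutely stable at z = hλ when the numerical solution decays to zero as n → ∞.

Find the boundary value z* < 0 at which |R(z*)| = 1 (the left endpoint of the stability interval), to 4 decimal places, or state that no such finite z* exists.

Set f=λy, z=hλ:
  y_{n+1} = y_n + z·[4/5·y_n + 1/5·y_{n+1}] ⇒ (1 − 1/5z)y_{n+1} = (1 + 4/5z)y_n
  R(z) = (1 + 4/5z)/(1 − 1/5z).

Need |R(x)|<1, x<0.
x=-0.42: |R|=0.6125
R=−1: 1+4/5x = −1+1/5x ⇒ -3/5x=2 ⇒ x=2/(-3/5)=-3.3333
Confirm numerically:
  x=-3.255: |R|=0.97153 <1
  x=-1.664: |R|=0.24850 <1
  x=-1.476: |R|=0.13959 <1
  x=-1.432: |R|=0.11318 <1
  x=-3.921: |R|=1.19762 >1
  x=-3.806: |R|=1.16103 >1
So |R|<1 on (-3.3333, 0).

z* = -3.3333.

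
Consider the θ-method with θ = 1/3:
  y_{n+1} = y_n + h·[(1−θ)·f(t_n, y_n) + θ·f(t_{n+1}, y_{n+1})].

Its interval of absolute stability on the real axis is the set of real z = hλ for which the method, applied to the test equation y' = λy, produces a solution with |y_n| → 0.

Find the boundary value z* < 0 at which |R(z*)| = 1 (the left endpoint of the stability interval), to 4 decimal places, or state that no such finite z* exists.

Set f=λy, z=hλ:
  y_{n+1} = y_n + z·[2/3·y_n + 1/3·y_{n+1}] ⇒ (1 − 1/3z)y_{n+1} = (1 + 2/3z)y_n
  Hence R(z) = (1 + 2/3z)/(1 − 1/3z).

Boundary: |R(x)|=1, x<0.
x=-0.53: |R|=0.5496
R=−1: 1+2/3x = −1+1/3x ⇒ -1/3x=2 ⇒ x=2/(-1/3)=-6.0000
Confirm numerically:
  x=-5.639: |R|=0.95821 <1
  x=-5.398: |R|=0.92832 <1
  x=-3.112: |R|=0.52749 <1
  x=-2.932: |R|=0.48281 <1
  x=-6.162: |R|=1.01768 >1
  x=-6.096: |R|=1.01055 >1
Stable set (-6.0000, 0).

z* = -6.0000.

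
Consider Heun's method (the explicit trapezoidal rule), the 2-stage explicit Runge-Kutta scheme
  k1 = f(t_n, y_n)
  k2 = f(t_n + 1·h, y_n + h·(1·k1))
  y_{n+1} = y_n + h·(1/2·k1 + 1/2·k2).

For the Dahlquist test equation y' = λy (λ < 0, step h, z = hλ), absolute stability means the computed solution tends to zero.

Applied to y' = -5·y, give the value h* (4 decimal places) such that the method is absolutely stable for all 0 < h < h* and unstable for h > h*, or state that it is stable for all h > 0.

(-2.0000,0); λ=-5 ⇒ h* = 0.4000.

Set f=λy, z=hλ:
  order 2, 2-stage ⇒ R(z)=1+z+z^2/2
  (e.g. R(-1.3)=0.54500, |R|=0.54500)

Boundary: |R(x)|=1, x<0.
x=-1.3: |R|=0.5450
|R(-2.25)|=1.2812 |R(-1.32)|=0.5512 |R(-1.22)|=0.5242
Bisect:
  x_lo=-2.7886 |R|=2.0995  x_hi=-0.1576 |R|=0.8548
  mid=-1.47308 |R|=0.61190 →hi
  mid=-2.13084 |R|=1.13940 →lo
  mid=-1.80196 |R|=0.82157 →hi
  mid=-1.96640 |R|=0.96697 →hi
  mid=-2.04862 |R|=1.04980 →lo
  mid=-2.00751 |R|=1.00754 →lo
  mid=-1.98696 |R|=0.98704 →hi
  ...
  [-2.00012,-1.99996] ⇒ x*=-2.0000
So |R|<1 on (-2.0000, 0).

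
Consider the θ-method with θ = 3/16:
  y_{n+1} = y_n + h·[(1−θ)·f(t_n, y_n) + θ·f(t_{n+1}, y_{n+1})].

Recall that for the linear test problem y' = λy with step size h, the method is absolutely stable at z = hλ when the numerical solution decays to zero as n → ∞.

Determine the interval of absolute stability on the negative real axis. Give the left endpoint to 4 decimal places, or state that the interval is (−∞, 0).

Set f=λy, z=hλ:
  y_{n+1} = y_n + z·[13/16·y_n + 3/16·y_{n+1}] ⇒ (1 − 3/16z)y_{n+1} = (1 + 13/16z)y_n
  R(z) = (1 + 13/16z)/(1 − 3/16z).

Solve |R(x)|<1 on ℝ⁻.
x=-0.59: |R|=0.4688
R=−1: 1+13/16x = −1+3/16x ⇒ -5/8x=2 ⇒ x=2/(-5/8)=-3.2000
Confirm numerically:
  x=-2.689: |R|=0.78768 <1
  x=-2.604: |R|=0.74971 <1
  x=-2.470: |R|=0.68817 <1
  x=-2.022: |R|=0.46615 <1
  x=-3.389: |R|=1.07223 >1
  x=-3.263: |R|=1.02443 >1
So |R|<1 on (-3.2000, 0).

z∈(-3.2000,0).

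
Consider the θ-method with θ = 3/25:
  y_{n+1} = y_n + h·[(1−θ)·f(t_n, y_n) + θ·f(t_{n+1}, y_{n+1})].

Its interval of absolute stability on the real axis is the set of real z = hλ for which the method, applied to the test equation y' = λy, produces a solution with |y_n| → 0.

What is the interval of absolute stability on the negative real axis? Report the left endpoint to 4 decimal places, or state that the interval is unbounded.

(-2.6316, 0).

With y'=λy (z=hλ):
  y_{n+1} = y_n + z·[22/25·y_n + 3/25·y_{n+1}] ⇒ (1 − 3/25z)y_{n+1} = (1 + 22/25z)y_n
  so R(z) = (1 + 22/25z)/(1 − 3/25z).

Boundary: |R(x)|=1, x<0.
x=-1.3: |R|=0.1246
R=−1: 1+22/25x = −1+3/25x ⇒ -19/25x=2 ⇒ x=2/(-19/25)=-2.6316
Confirm numerically:
  x=-2.185: |R|=0.73110 <1
  x=-2.057: |R|=0.64977 <1
  x=-1.571: |R|=0.32181 <1
  x=-1.312: |R|=0.13354 <1
  x=-3.048: |R|=1.23172 >1
  x=-2.966: |R|=1.18744 >1
  x=-2.948: |R|=1.17764 >1
Interval (-2.6316, 0).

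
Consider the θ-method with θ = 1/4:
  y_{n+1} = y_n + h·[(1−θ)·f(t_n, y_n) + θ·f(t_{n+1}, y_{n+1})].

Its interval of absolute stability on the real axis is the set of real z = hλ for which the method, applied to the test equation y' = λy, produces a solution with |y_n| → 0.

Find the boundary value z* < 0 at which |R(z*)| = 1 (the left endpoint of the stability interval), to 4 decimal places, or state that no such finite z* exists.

z* = -4.0000.

Test eqn y'=λy, z=hλ:
  y_{n+1} = y_n + z·[3/4·y_n + 1/4·y_{n+1}] ⇒ (1 − 1/4z)y_{n+1} = (1 + 3/4z)y_n
  ⇒ R(z) = (1 + 3/4z)/(1 − 1/4z).

Boundary: |R(x)|=1, x<0.
x=-0.45: |R|=0.5955
R=−1: 1+3/4x = −1+1/4x ⇒ -1/2x=2 ⇒ x=2/(-1/2)=-4.0000
Confirm numerically:
  x=-3.789: |R|=0.94582 <1
  x=-3.205: |R|=0.77932 <1
  x=-3.186: |R|=0.77345 <1
  x=-4.346: |R|=1.08291 >1
  x=-4.330: |R|=1.07923 >1
Interval (-4.0000, 0).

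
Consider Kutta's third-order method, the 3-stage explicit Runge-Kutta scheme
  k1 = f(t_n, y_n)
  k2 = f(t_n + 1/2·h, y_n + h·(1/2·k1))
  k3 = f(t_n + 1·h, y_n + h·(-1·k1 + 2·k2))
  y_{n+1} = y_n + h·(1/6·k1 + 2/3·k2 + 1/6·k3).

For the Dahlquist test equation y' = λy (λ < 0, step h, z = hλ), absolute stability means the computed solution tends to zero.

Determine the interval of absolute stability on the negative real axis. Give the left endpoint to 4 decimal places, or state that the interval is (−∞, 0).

(-2.5127, 0).

Set f=λy, z=hλ:
  order 3, 3-stage ⇒ R(z)=1+z+z^2/2+z^3/6
  (e.g. R(-0.56)=0.56753, |R|=0.56753)

Need |R(x)|<1, x<0.
x=-0.56: |R|=0.5675
|R(-2.06)|=0.3952 |R(-1.07)|=0.2983 |R(-0.87)|=0.3987
Bisect:
  x_lo=-3.0316 |R|=2.0799  x_hi=-0.1927 |R|=0.8247
  mid=-1.61211 |R|=0.01095 →hi
  mid=-2.32183 |R|=0.71251 →hi
  mid=-2.67669 |R|=1.29062 →lo
  mid=-2.49926 |R|=0.97797 →hi
  mid=-2.58798 |R|=1.12805 →lo
  mid=-2.54362 |R|=1.05149 →lo
  mid=-2.52144 |R|=1.01435 →lo
  mid=-2.51035 |R|=0.99607 →hi
  ...
  [-2.51278,-2.51260] ⇒ x*=-2.5127
Stable set (-2.5127, 0).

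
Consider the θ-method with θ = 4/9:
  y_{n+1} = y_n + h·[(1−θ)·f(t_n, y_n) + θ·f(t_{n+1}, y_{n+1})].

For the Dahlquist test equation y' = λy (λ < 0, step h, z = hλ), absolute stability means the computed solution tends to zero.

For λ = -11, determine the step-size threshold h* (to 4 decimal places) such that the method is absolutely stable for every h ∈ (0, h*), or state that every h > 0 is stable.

(-18.0000,0); λ=-11 ⇒ h* = (18)/11 = 1.6364.

On y'=λy, z=hλ:
  y_{n+1} = y_n + z·[5/9·y_n + 4/9·y_{n+1}] ⇒ (1 − 4/9z)y_{n+1} = (1 + 5/9z)y_n
  Hence R(z) = (1 + 5/9z)/(1 − 4/9z).

Boundary: |R(x)|=1, x<0.
x=-1.45: |R|=0.1182
R=−1: 1+5/9x = −1+4/9x ⇒ -1/9x=2 ⇒ x=2/(-1/9)=-18.0000
Confirm numerically:
  x=-14.430: |R|=0.94649 <1
  x=-14.251: |R|=0.94320 <1
  x=-9.794: |R|=0.82967 <1
  x=-18.584: |R|=1.00701 >1
  x=-18.192: |R|=1.00235 >1
Interval (-18.0000, 0).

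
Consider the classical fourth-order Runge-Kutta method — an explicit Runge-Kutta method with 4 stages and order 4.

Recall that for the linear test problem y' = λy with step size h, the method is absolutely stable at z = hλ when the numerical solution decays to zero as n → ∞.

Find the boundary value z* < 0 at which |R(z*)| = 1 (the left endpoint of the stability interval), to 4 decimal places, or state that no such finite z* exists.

z* = -2.7853.

Test eqn y'=λy, z=hλ:
  order 4, 4-stage ⇒ R(z)=1+z+z^2/2+z^3/6+z^4/24
  (e.g. R(-0.48)=0.61898, |R|=0.61898)

Need |R(x)|<1, x<0.
x=-0.48: |R|=0.6190
|R(-1.96)|=0.3208 |R(-1.88)|=0.3003 |R(-0.53)|=0.5889
Bisect:
  x_lo=-3.3564 |R|=2.2624  x_hi=-0.2970 |R|=0.7430
  mid=-1.82672 |R|=0.28976 →hi
  mid=-2.59156 |R|=0.74510 →hi
  mid=-2.97398 |R|=1.32381 →lo
  mid=-2.78277 |R|=0.99620 →hi
  mid=-2.87838 |R|=1.14965 →lo
  mid=-2.83057 |R|=1.07044 →lo
  mid=-2.80667 |R|=1.03272 →lo
  ...
  [-2.78539,-2.78520] ⇒ x*=-2.7853
Stable set (-2.7853, 0).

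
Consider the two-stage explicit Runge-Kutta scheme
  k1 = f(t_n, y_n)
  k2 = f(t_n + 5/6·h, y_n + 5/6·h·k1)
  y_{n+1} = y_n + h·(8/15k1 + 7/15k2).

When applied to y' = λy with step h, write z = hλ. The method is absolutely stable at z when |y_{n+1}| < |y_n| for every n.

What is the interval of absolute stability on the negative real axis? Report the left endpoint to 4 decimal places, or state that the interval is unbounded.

(-2.5714, 0).

Set f=λy, z=hλ:
  k1=λy_n ⇒ h·k1=z·y_n;  k2=λ(1+5/6z)y_n ⇒ h·k2=z(1+5/6z)y_n
  y_{n+1}/y_n = 1 + 8/15z + 7/15z(1+5/6z) = 1 + z + 7/18z²
  Hence R(z) = 1 + z + 7/18z².

Boundary: |R(x)|=1, x<0.
x=-0.37: |R|=0.6832
R=1: x+7/18x²=0 ⇒ x=−18/7=-2.5714; min R=1−1/(4·7/18)=0.3571>−1
Confirm numerically:
  x=-2.105: |R|=0.61818 <1
  x=-2.028: |R|=0.57142 <1
  x=-1.442: |R|=0.36664 <1
  x=-1.381: |R|=0.36067 <1
  x=-3.162: |R|=1.72621 >1
  x=-2.939: |R|=1.42011 >1
  x=-2.775: |R|=1.21969 >1
So |R|<1 on (-2.5714, 0).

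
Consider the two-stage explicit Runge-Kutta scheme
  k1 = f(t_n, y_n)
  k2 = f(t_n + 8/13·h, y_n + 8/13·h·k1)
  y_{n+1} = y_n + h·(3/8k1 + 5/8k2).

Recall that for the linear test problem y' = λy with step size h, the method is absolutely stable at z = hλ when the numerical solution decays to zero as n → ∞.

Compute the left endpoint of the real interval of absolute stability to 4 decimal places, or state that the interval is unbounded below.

On y'=λy, z=hλ:
  k1=λy_n ⇒ h·k1=z·y_n;  k2=λ(1+8/13z)y_n ⇒ h·k2=z(1+8/13z)y_n
  y_{n+1}/y_n = 1 + 3/8z + 5/8z(1+8/13z) = 1 + z + 5/13z²
  Hence R(z) = 1 + z + 5/13z².

Solve |R(x)|<1 on ℝ⁻.
x=-0.74: |R|=0.4706
R=1: x+5/13x²=0 ⇒ x=−13/5=-2.6000; min R=1−1/(4·5/13)=0.3500>−1
Confirm numerically:
  x=-2.036: |R|=0.55834 <1
  x=-1.868: |R|=0.47409 <1
  x=-1.441: |R|=0.35765 <1
  x=-1.176: |R|=0.35591 <1
  x=-3.167: |R|=1.69065 >1
  x=-2.860: |R|=1.28600 >1
Interval (-2.6000, 0).

left endpoint -2.6000.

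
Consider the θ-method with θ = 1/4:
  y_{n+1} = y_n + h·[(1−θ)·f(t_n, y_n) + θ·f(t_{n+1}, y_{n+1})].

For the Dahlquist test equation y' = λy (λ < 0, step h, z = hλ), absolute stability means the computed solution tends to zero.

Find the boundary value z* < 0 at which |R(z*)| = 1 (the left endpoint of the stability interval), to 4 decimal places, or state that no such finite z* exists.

Test eqn y'=λy, z=hλ:
  y_{n+1} = y_n + z·[3/4·y_n + 1/4·y_{n+1}] ⇒ (1 − 1/4z)y_{n+1} = (1 + 3/4z)y_n
  Hence R(z) = (1 + 3/4z)/(1 − 1/4z).

Boundary: |R(x)|=1, x<0.
x=-0.31: |R|=0.7123
R=−1: 1+3/4x = −1+1/4x ⇒ -1/2x=2 ⇒ x=2/(-1/2)=-4.0000
Confirm numerically:
  x=-3.882: |R|=0.97006 <1
  x=-2.698: |R|=0.61123 <1
  x=-2.588: |R|=0.57134 <1
  x=-2.085: |R|=0.37058 <1
  x=-4.382: |R|=1.09115 >1
  x=-4.041: |R|=1.01020 >1
Interval (-4.0000, 0).

left endpoint -4.0000.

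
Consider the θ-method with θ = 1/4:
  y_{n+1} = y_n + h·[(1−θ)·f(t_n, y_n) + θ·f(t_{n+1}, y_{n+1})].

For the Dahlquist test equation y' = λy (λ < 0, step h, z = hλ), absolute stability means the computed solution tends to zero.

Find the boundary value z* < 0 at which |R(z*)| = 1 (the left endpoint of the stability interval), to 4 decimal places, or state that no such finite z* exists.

z* = -4.0000.

Set f=λy, z=hλ:
  y_{n+1} = y_n + z·[3/4·y_n + 1/4·y_{n+1}] ⇒ (1 − 1/4z)y_{n+1} = (1 + 3/4z)y_n
  ⇒ R(z) = (1 + 3/4z)/(1 − 1/4z).

Boundary: |R(x)|=1, x<0.
x=-0.42: |R|=0.6199
R=−1: 1+3/4x = −1+1/4x ⇒ -1/2x=2 ⇒ x=2/(-1/2)=-4.0000
Confirm numerically:
  x=-3.008: |R|=0.71689 <1
  x=-2.673: |R|=0.60228 <1
  x=-1.655: |R|=0.17065 <1
  x=-4.476: |R|=1.11232 >1
  x=-4.217: |R|=1.05282 >1
So |R|<1 on (-4.0000, 0).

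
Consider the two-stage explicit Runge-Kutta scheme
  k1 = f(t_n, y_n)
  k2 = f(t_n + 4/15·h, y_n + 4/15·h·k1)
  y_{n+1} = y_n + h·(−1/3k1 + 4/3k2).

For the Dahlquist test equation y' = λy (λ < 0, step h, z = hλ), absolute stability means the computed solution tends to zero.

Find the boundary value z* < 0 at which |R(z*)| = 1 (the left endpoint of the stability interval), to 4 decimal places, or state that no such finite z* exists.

z* = -2.8125.

Test eqn y'=λy, z=hλ:
  k1=λy_n ⇒ h·k1=z·y_n;  k2=λ(1+4/15z)y_n ⇒ h·k2=z(1+4/15z)y_n
  y_{n+1}/y_n = 1 − 1/3z + 4/3z(1+4/15z) = 1 + z + 16/45z²
  ⇒ R(z) = 1 + z + 16/45z².

Find x<0 with |R(x)|<1.
x=-0.37: |R|=0.6787
R=1: x+16/45x²=0 ⇒ x=−45/16=-2.8125; min R=1−1/(4·16/45)=0.2969>−1
Confirm numerically:
  x=-2.087: |R|=0.46165 <1
  x=-1.686: |R|=0.32470 <1
  x=-1.447: |R|=0.29747 <1
  x=-1.155: |R|=0.31932 <1
  x=-3.055: |R|=1.26341 >1
  x=-2.932: |R|=1.12458 >1
Interval (-2.8125, 0).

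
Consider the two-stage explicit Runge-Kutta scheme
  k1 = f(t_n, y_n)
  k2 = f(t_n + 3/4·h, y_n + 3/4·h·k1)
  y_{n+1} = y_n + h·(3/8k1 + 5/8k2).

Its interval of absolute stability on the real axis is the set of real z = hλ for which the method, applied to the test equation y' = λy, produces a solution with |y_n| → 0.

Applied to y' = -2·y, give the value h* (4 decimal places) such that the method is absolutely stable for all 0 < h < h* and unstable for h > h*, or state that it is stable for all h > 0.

(-2.1333,0); λ=-2 ⇒ h* = (32/15)/2 = 1.0667.

Test eqn y'=λy, z=hλ:
  k1=λy_n ⇒ h·k1=z·y_n;  k2=λ(1+3/4z)y_n ⇒ h·k2=z(1+3/4z)y_n
  y_{n+1}/y_n = 1 + 3/8z + 5/8z(1+3/4z) = 1 + z + 15/32z²
  R(z) = 1 + z + 15/32z².

Find x<0 with |R(x)|<1.
x=-1.74: |R|=0.6792
R=1: x+15/32x²=0 ⇒ x=−32/15=-2.1333; min R=1−1/(4·15/32)=0.4667>−1
Confirm numerically:
  x=-1.937: |R|=0.82174 <1
  x=-1.734: |R|=0.67542 <1
  x=-1.448: |R|=0.53483 <1
  x=-2.508: |R|=1.44047 >1
  x=-2.426: |R|=1.33282 >1
  x=-2.403: |R|=1.30375 >1
Interval (-2.1333, 0).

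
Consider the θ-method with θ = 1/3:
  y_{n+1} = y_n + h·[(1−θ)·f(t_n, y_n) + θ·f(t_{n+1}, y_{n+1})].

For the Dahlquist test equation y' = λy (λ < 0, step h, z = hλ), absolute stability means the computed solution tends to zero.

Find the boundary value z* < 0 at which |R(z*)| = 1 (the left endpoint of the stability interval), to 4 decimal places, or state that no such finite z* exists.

z* = -6.0000.

Test eqn y'=λy, z=hλ:
  y_{n+1} = y_n + z·[2/3·y_n + 1/3·y_{n+1}] ⇒ (1 − 1/3z)y_{n+1} = (1 + 2/3z)y_n
  so R(z) = (1 + 2/3z)/(1 − 1/3z).

Find x<0 with |R(x)|<1.
x=-1.02: |R|=0.2388
R=−1: 1+2/3x = −1+1/3x ⇒ -1/3x=2 ⇒ x=2/(-1/3)=-6.0000
Confirm numerically:
  x=-4.971: |R|=0.87091 <1
  x=-3.733: |R|=0.66330 <1
  x=-2.572: |R|=0.38478 <1
  x=-2.486: |R|=0.35946 <1
  x=-6.592: |R|=1.06172 >1
  x=-6.254: |R|=1.02745 >1
  x=-6.188: |R|=1.02046 >1
Stable set (-6.0000, 0).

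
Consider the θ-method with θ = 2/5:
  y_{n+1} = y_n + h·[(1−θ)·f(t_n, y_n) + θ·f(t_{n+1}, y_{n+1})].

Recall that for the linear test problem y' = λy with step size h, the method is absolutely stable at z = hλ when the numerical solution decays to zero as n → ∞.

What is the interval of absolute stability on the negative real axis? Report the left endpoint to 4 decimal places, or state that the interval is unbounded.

z∈(-10.0000,0).

Set f=λy, z=hλ:
  y_{n+1} = y_n + z·[3/5·y_n + 2/5·y_{n+1}] ⇒ (1 − 2/5z)y_{n+1} = (1 + 3/5z)y_n
  ⇒ R(z) = (1 + 3/5z)/(1 − 2/5z).

Find x<0 with |R(x)|<1.
x=-0.67: |R|=0.4716
R=−1: 1+3/5x = −1+2/5x ⇒ -1/5x=2 ⇒ x=2/(-1/5)=-10.0000
Confirm numerically:
  x=-8.243: |R|=0.91823 <1
  x=-6.659: |R|=0.81761 <1
  x=-5.687: |R|=0.73659 <1
  x=-4.911: |R|=0.65666 <1
  x=-10.598: |R|=1.02283 >1
  x=-10.131: |R|=1.00519 >1
  x=-10.106: |R|=1.00420 >1
So |R|<1 on (-10.0000, 0).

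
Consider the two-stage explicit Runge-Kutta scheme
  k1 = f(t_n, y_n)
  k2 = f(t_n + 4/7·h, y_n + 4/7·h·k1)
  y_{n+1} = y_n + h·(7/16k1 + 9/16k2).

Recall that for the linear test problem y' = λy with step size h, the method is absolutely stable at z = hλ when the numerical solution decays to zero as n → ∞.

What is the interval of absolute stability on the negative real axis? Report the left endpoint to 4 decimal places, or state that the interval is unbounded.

z∈(-3.1111,0).

Test eqn y'=λy, z=hλ:
  k1=λy_n ⇒ h·k1=z·y_n;  k2=λ(1+4/7z)y_n ⇒ h·k2=z(1+4/7z)y_n
  y_{n+1}/y_n = 1 + 7/16z + 9/16z(1+4/7z) = 1 + z + 9/28z²
  ⇒ R(z) = 1 + z + 9/28z².

Find x<0 with |R(x)|<1.
x=-0.91: |R|=0.3562
R=1: x+9/28x²=0 ⇒ x=−28/9=-3.1111; min R=1−1/(4·9/28)=0.2222>−1
Confirm numerically:
  x=-3.011: |R|=0.90311 <1
  x=-2.845: |R|=0.75665 <1
  x=-2.149: |R|=0.33542 <1
  x=-1.314: |R|=0.24098 <1
  x=-3.589: |R|=1.55130 >1
  x=-3.541: |R|=1.48929 >1
Stable set (-3.1111, 0).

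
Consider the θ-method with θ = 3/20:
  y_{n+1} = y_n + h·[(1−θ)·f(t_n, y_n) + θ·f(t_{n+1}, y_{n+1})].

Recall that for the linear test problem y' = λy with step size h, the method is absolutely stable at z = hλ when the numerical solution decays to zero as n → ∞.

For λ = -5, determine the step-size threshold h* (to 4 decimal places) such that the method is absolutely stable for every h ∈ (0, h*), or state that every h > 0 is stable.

(-2.8571,0); λ=-5 ⇒ h* = (20/7)/5 = 0.5714.

Test eqn y'=λy, z=hλ:
  y_{n+1} = y_n + z·[17/20·y_n + 3/20·y_{n+1}] ⇒ (1 − 3/20z)y_{n+1} = (1 + 17/20z)y_n
  so R(z) = (1 + 17/20z)/(1 − 3/20z).

Solve |R(x)|<1 on ℝ⁻.
x=-1.14: |R|=0.0265
R=−1: 1+17/20x = −1+3/20x ⇒ -7/10x=2 ⇒ x=2/(-7/10)=-2.8571
Confirm numerically:
  x=-2.581: |R|=0.86065 <1
  x=-1.772: |R|=0.39991 <1
  x=-1.746: |R|=0.38363 <1
  x=-3.293: |R|=1.20422 >1
  x=-2.894: |R|=1.01799 >1
Interval (-2.8571, 0).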